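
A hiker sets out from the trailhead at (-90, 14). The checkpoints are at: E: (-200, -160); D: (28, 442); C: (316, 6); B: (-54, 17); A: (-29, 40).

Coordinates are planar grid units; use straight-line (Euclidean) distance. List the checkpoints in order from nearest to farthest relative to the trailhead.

B, A, E, C, D

Distance from the trailhead at (-90, 14) to each:
B (-54, 17): 36.1
A (-29, 40): 66.3
E (-200, -160): 205.9
C (316, 6): 406.1
D (28, 442): 444.0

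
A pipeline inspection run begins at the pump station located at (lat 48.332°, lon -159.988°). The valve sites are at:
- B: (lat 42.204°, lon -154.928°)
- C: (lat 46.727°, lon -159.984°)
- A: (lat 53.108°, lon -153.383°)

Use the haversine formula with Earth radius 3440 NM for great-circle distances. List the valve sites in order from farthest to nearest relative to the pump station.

Computing each great-circle distance from (lat 48.332°, lon -159.988°):
B (lat 42.204°, lon -154.928°): 425.3 NM
A (lat 53.108°, lon -153.383°): 380.8 NM
C (lat 46.727°, lon -159.984°): 96.4 NM

B, A, C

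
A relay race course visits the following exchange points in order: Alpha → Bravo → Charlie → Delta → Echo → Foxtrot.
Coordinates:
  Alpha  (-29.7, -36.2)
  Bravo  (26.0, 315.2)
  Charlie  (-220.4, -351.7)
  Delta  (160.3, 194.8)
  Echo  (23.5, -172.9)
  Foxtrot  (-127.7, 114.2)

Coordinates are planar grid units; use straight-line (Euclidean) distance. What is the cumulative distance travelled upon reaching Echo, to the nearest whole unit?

Leg distances:
Alpha→Bravo: 355.8  (cumulative 355.8)
Bravo→Charlie: 711.0  (cumulative 1066.8)
Charlie→Delta: 666.0  (cumulative 1732.8)
Delta→Echo: 392.3  (cumulative 2125.1)
Cumulative distance at Echo ≈ 2125.

2125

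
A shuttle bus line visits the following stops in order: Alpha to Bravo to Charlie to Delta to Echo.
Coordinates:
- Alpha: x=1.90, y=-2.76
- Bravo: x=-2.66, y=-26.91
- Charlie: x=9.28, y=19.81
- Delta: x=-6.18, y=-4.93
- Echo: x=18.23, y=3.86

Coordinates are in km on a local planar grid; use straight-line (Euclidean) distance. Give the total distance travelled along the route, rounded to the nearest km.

Leg distances:
Alpha→Bravo: 24.6 km  (cumulative 24.6 km)
Bravo→Charlie: 48.2 km  (cumulative 72.8 km)
Charlie→Delta: 29.2 km  (cumulative 102.0 km)
Delta→Echo: 25.9 km  (cumulative 127.9 km)
Total route length ≈ 128 km.

128 km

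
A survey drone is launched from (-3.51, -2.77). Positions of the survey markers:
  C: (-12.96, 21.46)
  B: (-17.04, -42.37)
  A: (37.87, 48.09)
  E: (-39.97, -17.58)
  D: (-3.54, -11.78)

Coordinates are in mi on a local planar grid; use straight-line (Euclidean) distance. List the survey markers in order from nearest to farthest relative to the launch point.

Distances from the launch point:
D (-3.54, -11.78): 9.0 mi
C (-12.96, 21.46): 26.0 mi
E (-39.97, -17.58): 39.4 mi
B (-17.04, -42.37): 41.8 mi
A (37.87, 48.09): 65.6 mi

D, C, E, B, A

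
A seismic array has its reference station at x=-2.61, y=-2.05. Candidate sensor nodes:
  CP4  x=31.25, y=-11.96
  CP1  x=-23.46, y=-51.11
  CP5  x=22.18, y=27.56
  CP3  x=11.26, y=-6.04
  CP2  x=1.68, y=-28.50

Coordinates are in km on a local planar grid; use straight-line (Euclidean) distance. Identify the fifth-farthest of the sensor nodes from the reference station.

Distance to each, sorted:
CP1: 53.3 km
CP5: 38.6 km
CP4: 35.3 km
CP2: 26.8 km
CP3: 14.4 km
The fifth-farthest is CP3 at 14.4 km.

CP3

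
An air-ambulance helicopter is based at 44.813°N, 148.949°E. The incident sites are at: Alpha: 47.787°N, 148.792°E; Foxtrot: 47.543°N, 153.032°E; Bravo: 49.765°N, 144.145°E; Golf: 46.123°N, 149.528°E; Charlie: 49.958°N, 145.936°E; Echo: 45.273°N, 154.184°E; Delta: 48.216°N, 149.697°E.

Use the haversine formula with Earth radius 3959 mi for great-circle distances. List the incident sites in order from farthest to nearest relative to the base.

Bravo, Charlie, Foxtrot, Echo, Delta, Alpha, Golf

Distances from the base:
Bravo 49.765°N, 144.145°E: 409.4 mi
Charlie 49.958°N, 145.936°E: 382.3 mi
Foxtrot 47.543°N, 153.032°E: 271.5 mi
Echo 45.273°N, 154.184°E: 257.5 mi
Delta 48.216°N, 149.697°E: 237.8 mi
Alpha 47.787°N, 148.792°E: 205.6 mi
Golf 46.123°N, 149.528°E: 94.8 mi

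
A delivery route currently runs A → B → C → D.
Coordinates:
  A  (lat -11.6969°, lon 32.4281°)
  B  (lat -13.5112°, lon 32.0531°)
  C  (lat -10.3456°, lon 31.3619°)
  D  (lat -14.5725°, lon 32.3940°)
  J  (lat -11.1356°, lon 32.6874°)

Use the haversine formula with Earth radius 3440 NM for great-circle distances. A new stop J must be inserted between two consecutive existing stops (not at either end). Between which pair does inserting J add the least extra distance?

between C and D

Added distance for inserting J between each consecutive pair:
A–B: 73.3 NM
B–C: 44.5 NM
C–D: 37.6 NM
Smallest added distance is 37.6 NM, inserting between C and D.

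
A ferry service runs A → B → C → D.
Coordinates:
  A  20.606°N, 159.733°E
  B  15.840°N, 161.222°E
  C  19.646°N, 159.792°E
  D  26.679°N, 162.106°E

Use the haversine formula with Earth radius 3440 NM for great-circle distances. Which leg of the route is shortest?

B–C

Leg distances:
A→B: 298.5 NM
B→C: 242.7 NM
C→D: 441.1 NM
The shortest leg is B–C at 242.7 NM.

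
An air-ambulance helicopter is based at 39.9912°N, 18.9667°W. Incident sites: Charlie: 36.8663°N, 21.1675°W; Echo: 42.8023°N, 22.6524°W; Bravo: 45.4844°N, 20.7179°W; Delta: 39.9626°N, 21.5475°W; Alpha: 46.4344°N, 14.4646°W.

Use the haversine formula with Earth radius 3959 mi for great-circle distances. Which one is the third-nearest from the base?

Distance to each, sorted:
Delta: 136.7 mi
Charlie: 246.6 mi
Echo: 272.4 mi
Bravo: 389.8 mi
Alpha: 499.4 mi
The third-nearest is Echo at 272.4 mi.

Echo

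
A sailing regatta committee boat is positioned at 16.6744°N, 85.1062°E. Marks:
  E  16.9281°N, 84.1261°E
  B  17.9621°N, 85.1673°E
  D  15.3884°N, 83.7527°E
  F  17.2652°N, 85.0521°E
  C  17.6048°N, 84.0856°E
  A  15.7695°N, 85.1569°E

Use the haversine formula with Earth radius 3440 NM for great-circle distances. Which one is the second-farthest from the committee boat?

C

Distance to each, sorted:
D: 109.8 NM
C: 80.9 NM
B: 77.4 NM
E: 58.4 NM
A: 54.4 NM
F: 35.6 NM
The second-farthest is C at 80.9 NM.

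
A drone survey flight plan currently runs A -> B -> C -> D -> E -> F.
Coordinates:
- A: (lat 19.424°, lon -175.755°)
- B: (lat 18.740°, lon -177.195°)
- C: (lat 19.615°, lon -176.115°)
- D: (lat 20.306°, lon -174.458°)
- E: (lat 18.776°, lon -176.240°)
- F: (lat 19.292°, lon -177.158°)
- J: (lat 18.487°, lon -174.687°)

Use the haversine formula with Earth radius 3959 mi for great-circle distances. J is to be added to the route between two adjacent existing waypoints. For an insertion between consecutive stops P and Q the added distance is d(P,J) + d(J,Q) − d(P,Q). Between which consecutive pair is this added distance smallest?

between D and E

Added distance for inserting J between each consecutive pair:
A–B: 155.1 mi
B–C: 193.8 mi
C–D: 130.4 mi
D–E: 73.2 mi
E–F: 204.7 mi
Smallest added distance is 73.2 mi, inserting between D and E.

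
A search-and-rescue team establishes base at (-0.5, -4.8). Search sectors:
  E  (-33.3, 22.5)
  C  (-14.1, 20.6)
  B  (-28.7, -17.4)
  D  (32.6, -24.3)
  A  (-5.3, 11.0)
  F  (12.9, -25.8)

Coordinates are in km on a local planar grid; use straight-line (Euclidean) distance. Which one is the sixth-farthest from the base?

Distance to each, sorted:
E: 42.7 km
D: 38.4 km
B: 30.9 km
C: 28.8 km
F: 24.9 km
A: 16.5 km
The sixth-farthest is A at 16.5 km.

A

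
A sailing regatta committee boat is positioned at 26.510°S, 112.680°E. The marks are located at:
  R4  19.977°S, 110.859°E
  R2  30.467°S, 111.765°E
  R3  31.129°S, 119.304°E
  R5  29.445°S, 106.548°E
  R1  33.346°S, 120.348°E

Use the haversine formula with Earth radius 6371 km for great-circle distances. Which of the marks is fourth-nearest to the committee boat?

R3

Distances from the committee boat (26.510°S, 112.680°E):
R2: 449.0 km
R5: 684.8 km
R4: 749.8 km
R3: 824.4 km
R1: 1059.4 km
The fourth-nearest is R3 at 824.4 km.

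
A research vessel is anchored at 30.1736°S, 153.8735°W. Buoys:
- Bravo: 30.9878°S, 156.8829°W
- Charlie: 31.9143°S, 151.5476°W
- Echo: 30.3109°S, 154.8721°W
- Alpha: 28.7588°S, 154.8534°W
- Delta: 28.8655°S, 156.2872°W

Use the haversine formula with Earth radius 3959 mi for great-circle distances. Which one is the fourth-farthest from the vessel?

Alpha

Distances from the vessel (30.1736°S, 153.8735°W):
Bravo: 187.6 mi
Charlie: 182.8 mi
Delta: 171.0 mi
Alpha: 114.2 mi
Echo: 60.4 mi
The fourth-farthest is Alpha at 114.2 mi.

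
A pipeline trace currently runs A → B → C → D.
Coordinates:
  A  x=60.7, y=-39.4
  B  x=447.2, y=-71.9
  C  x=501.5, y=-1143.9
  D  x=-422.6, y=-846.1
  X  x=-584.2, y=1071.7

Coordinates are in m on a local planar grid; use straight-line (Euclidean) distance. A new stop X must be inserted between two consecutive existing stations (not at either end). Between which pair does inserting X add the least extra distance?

between A and B

Added distance for inserting X between each consecutive pair:
A–B: 2436.8 m
B–C: 2933.9 m
C–D: 3421.0 m
Smallest added distance is 2436.8 m, inserting between A and B.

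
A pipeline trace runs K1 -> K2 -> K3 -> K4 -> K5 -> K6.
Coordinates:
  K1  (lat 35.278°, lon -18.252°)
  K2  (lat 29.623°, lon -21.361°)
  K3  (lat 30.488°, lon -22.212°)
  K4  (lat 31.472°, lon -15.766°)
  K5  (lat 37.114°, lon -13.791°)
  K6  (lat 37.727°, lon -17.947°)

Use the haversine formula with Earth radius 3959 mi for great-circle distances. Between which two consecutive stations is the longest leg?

K1–K2

Leg distances:
K1→K2: 430.7 mi
K2→K3: 78.5 mi
K3→K4: 387.8 mi
K4→K5: 405.8 mi
K5→K6: 231.9 mi
The longest leg is K1–K2 at 430.7 mi.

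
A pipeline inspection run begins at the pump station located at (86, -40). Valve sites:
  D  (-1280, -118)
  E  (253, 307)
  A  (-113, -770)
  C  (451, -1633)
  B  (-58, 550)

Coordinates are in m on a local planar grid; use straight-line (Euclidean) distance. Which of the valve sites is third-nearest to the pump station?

A

Distances from the pump station ((86, -40)):
E: 385.1 m
B: 607.3 m
A: 756.6 m
D: 1368.2 m
C: 1634.3 m
The third-nearest is A at 756.6 m.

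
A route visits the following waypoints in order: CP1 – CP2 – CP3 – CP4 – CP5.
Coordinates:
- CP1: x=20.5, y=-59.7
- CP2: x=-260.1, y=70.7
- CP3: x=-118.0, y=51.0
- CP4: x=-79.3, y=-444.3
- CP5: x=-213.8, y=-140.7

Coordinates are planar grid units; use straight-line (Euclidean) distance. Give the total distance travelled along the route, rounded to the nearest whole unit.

Leg distances:
CP1→CP2: 309.4  (cumulative 309.4)
CP2→CP3: 143.5  (cumulative 452.9)
CP3→CP4: 496.8  (cumulative 949.7)
CP4→CP5: 332.1  (cumulative 1281.7)
Total route length ≈ 1282.

1282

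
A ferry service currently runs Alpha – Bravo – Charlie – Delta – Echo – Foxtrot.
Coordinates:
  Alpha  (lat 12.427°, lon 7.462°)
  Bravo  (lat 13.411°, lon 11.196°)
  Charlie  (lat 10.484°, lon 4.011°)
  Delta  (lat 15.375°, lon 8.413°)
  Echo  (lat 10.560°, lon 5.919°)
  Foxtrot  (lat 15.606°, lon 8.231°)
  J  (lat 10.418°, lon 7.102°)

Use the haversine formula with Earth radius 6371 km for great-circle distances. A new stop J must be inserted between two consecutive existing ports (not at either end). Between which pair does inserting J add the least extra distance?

between Bravo and Charlie

Added distance for inserting J between each consecutive pair:
Alpha–Bravo: 363.6 km
Bravo–Charlie: 47.5 km
Charlie–Delta: 184.0 km
Delta–Echo: 99.8 km
Echo–Foxtrot: 105.6 km
Smallest added distance is 47.5 km, inserting between Bravo and Charlie.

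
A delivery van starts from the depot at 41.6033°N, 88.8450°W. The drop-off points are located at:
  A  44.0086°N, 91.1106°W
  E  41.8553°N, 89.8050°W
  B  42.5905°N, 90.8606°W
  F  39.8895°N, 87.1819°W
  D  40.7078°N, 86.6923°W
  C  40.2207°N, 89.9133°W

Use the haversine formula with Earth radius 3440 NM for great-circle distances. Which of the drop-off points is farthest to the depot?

Distances from the depot (41.6033°N, 88.8450°W):
A: 175.5 NM
F: 127.7 NM
D: 111.2 NM
B: 107.6 NM
C: 96.1 NM
E: 45.6 NM
The farthest is A at 175.5 NM.

A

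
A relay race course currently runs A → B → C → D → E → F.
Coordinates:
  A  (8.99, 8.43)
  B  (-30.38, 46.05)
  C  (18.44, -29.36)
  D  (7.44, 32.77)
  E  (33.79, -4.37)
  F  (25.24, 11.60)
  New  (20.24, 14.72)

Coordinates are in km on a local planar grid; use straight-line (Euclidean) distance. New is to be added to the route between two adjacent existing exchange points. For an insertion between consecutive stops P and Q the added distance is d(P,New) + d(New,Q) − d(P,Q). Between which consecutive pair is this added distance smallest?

between D and E

Added distance for inserting New between each consecutive pair:
A–B: 18.0 km
B–C: 13.8 km
C–D: 3.1 km
D–E: 0.0 km
E–F: 11.2 km
Smallest added distance is 0.0 km, inserting between D and E.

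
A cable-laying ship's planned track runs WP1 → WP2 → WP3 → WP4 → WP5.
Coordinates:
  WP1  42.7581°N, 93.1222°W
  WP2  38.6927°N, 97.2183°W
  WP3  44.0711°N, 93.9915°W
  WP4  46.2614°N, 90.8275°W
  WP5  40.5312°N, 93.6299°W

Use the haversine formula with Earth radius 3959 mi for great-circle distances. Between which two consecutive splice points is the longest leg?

WP4–WP5

Leg distances:
WP1→WP2: 353.3 mi
WP2→WP3: 407.5 mi
WP3→WP4: 216.0 mi
WP4→WP5: 420.1 mi
The longest leg is WP4–WP5 at 420.1 mi.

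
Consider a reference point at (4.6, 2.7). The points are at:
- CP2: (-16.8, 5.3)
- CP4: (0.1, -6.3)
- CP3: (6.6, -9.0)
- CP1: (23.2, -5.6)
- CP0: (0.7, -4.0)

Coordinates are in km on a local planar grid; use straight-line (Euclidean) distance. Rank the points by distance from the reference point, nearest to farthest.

CP0, CP4, CP3, CP1, CP2

Computing each straight-line distance from (4.6, 2.7):
CP0 (0.7, -4.0): 7.8 km
CP4 (0.1, -6.3): 10.1 km
CP3 (6.6, -9.0): 11.9 km
CP1 (23.2, -5.6): 20.4 km
CP2 (-16.8, 5.3): 21.6 km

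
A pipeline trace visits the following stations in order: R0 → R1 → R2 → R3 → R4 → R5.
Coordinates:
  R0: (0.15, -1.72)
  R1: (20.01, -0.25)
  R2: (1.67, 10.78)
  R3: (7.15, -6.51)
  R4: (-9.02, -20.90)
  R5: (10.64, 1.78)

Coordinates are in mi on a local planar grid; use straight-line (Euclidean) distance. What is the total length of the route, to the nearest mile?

111 mi

Leg distances:
R0→R1: 19.9 mi  (cumulative 19.9 mi)
R1→R2: 21.4 mi  (cumulative 41.3 mi)
R2→R3: 18.1 mi  (cumulative 59.5 mi)
R3→R4: 21.6 mi  (cumulative 81.1 mi)
R4→R5: 30.0 mi  (cumulative 111.1 mi)
Total route length ≈ 111 mi.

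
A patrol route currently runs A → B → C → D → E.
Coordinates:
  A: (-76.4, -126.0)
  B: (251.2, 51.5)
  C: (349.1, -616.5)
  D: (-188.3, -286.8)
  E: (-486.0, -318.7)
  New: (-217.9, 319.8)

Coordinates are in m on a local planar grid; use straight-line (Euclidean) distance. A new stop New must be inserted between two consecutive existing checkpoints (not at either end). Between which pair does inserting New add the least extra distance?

Added distance for inserting New between each consecutive pair:
A–B: 635.5 m
B–C: 959.9 m
C–D: 1071.4 m
D–E: 1000.4 m
Smallest added distance is 635.5 m, inserting between A and B.

between A and B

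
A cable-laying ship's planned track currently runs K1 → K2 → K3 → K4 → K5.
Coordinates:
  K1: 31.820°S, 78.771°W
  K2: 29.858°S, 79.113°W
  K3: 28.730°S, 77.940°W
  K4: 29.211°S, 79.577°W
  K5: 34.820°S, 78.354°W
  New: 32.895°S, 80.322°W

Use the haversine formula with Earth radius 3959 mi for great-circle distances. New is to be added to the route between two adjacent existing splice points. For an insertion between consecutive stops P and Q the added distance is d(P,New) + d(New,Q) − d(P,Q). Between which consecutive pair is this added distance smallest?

Added distance for inserting New between each consecutive pair:
K1–K2: 201.7 mi
K2–K3: 437.0 mi
K3–K4: 474.6 mi
K4–K5: 38.7 mi
Smallest added distance is 38.7 mi, inserting between K4 and K5.

between K4 and K5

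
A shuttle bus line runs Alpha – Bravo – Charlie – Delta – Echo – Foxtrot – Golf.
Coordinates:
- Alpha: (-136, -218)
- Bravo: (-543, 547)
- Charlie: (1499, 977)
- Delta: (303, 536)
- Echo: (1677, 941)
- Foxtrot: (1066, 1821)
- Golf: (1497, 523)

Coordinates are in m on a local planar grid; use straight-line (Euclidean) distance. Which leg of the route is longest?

Leg distances:
Alpha→Bravo: 866.5 m
Bravo→Charlie: 2086.8 m
Charlie→Delta: 1274.7 m
Delta→Echo: 1432.4 m
Echo→Foxtrot: 1071.3 m
Foxtrot→Golf: 1367.7 m
The longest leg is Bravo–Charlie at 2086.8 m.

Bravo–Charlie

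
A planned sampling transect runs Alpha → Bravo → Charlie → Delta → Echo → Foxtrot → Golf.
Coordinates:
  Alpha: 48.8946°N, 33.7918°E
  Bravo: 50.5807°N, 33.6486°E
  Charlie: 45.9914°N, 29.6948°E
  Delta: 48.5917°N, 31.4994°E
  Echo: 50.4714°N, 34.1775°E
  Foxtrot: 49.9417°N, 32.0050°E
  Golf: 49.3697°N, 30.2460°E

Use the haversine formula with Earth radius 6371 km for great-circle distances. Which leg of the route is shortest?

Foxtrot–Golf

Leg distances:
Alpha→Bravo: 187.8 km
Bravo→Charlie: 588.0 km
Charlie→Delta: 319.5 km
Delta→Echo: 284.6 km
Echo→Foxtrot: 165.4 km
Foxtrot→Golf: 141.7 km
The shortest leg is Foxtrot–Golf at 141.7 km.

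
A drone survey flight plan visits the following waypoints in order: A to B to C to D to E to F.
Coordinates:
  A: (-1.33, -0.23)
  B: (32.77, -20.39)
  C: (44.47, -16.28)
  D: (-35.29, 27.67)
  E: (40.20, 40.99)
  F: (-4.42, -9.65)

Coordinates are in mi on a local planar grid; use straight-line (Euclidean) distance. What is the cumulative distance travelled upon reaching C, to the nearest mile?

Leg distances:
A→B: 39.6 mi  (cumulative 39.6 mi)
B→C: 12.4 mi  (cumulative 52.0 mi)
Cumulative distance at C ≈ 52 mi.

52 mi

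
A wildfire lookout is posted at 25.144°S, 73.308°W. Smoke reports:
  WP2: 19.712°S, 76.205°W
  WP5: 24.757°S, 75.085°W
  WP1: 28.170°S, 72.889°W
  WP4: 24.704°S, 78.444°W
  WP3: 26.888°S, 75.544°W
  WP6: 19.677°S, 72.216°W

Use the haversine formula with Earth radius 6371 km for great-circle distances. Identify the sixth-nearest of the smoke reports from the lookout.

WP2

Distance to each, sorted:
WP5: 184.2 km
WP3: 295.8 km
WP1: 339.0 km
WP4: 520.2 km
WP6: 618.2 km
WP2: 673.3 km
The sixth-nearest is WP2 at 673.3 km.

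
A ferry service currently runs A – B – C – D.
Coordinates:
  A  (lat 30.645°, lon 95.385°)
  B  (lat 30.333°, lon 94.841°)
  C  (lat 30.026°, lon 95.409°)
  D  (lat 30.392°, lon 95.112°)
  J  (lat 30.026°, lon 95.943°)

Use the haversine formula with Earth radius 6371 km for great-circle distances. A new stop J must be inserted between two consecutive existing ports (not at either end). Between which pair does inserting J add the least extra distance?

Added distance for inserting J between each consecutive pair:
A–B: 135.9 km
B–C: 98.3 km
C–D: 91.3 km
Smallest added distance is 91.3 km, inserting between C and D.

between C and D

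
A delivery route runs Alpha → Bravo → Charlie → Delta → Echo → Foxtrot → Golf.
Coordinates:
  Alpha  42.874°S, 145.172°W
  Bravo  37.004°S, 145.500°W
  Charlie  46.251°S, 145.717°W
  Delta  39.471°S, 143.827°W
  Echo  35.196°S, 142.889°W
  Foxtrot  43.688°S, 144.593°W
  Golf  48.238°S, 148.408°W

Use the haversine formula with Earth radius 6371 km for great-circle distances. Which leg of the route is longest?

Leg distances:
Alpha→Bravo: 653.3 km
Bravo→Charlie: 1028.4 km
Charlie→Delta: 769.4 km
Delta→Echo: 482.5 km
Echo→Foxtrot: 955.5 km
Foxtrot→Golf: 585.4 km
The longest leg is Bravo–Charlie at 1028.4 km.

Bravo–Charlie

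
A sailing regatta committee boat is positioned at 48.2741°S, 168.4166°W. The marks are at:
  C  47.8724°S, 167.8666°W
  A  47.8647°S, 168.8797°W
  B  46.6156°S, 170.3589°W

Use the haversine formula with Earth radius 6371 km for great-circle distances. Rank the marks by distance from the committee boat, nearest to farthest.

A, C, B

Computing each great-circle distance from 48.2741°S, 168.4166°W:
A 47.8647°S, 168.8797°W: 57.1 km
C 47.8724°S, 167.8666°W: 60.5 km
B 46.6156°S, 170.3589°W: 235.2 km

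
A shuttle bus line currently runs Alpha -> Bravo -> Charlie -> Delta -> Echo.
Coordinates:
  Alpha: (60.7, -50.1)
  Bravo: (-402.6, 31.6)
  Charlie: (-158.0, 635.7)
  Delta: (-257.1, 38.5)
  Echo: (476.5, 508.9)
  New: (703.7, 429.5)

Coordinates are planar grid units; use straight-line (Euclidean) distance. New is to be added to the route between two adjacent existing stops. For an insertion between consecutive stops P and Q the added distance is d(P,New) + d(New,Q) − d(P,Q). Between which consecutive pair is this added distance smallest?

between Delta and Echo

Added distance for inserting New between each consecutive pair:
Alpha–Bravo: 1507.4
Bravo–Charlie: 1410.0
Charlie–Delta: 1318.0
Delta–Echo: 406.5
Smallest added distance is 406.5, inserting between Delta and Echo.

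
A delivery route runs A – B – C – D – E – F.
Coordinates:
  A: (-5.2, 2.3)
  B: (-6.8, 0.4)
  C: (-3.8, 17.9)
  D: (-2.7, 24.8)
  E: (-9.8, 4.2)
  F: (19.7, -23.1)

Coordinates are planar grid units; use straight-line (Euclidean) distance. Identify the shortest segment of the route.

A–B

Leg distances:
A→B: 2.5
B→C: 17.8
C→D: 7.0
D→E: 21.8
E→F: 40.2
The shortest leg is A–B at 2.5.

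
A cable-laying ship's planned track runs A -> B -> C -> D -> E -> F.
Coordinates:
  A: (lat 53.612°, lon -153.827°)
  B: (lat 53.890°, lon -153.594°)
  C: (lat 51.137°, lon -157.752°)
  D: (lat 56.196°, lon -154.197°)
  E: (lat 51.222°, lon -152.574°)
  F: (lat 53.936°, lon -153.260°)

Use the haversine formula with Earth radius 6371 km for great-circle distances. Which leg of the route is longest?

Leg distances:
A→B: 34.5 km
B→C: 415.7 km
C→D: 609.1 km
D→E: 563.3 km
E→F: 305.3 km
The longest leg is C–D at 609.1 km.

C–D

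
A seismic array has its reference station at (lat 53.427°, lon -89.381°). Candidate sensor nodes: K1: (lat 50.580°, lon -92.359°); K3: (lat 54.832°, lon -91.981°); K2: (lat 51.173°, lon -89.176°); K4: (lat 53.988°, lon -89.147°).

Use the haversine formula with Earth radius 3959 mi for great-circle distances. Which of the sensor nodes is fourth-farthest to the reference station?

Distance to each, sorted:
K1: 233.9 mi
K2: 156.0 mi
K3: 143.2 mi
K4: 39.9 mi
The fourth-farthest is K4 at 39.9 mi.

K4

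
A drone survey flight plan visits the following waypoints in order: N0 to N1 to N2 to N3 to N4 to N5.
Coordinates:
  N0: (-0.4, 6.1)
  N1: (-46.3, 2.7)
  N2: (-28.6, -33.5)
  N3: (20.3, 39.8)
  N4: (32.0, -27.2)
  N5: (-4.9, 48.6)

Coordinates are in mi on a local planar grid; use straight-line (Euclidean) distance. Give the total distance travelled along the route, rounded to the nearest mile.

Leg distances:
N0→N1: 46.0 mi  (cumulative 46.0 mi)
N1→N2: 40.3 mi  (cumulative 86.3 mi)
N2→N3: 88.1 mi  (cumulative 174.4 mi)
N3→N4: 68.0 mi  (cumulative 242.4 mi)
N4→N5: 84.3 mi  (cumulative 326.8 mi)
Total route length ≈ 327 mi.

327 mi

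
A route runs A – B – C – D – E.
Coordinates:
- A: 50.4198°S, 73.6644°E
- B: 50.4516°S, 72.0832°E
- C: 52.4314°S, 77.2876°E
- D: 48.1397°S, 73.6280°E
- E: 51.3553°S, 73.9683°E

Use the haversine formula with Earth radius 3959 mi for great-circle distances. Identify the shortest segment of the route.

Leg distances:
A→B: 69.6 mi
B→C: 262.5 mi
C→D: 337.6 mi
D→E: 222.7 mi
The shortest leg is A–B at 69.6 mi.

A–B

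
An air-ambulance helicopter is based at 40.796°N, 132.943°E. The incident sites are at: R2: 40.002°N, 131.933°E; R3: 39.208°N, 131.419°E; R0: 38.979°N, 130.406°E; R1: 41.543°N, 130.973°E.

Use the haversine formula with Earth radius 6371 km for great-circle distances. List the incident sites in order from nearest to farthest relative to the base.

Distances from the base:
R2 40.002°N, 131.933°E: 122.9 km
R1 41.543°N, 130.973°E: 184.6 km
R3 39.208°N, 131.419°E: 219.2 km
R0 38.979°N, 130.406°E: 296.1 km

R2, R1, R3, R0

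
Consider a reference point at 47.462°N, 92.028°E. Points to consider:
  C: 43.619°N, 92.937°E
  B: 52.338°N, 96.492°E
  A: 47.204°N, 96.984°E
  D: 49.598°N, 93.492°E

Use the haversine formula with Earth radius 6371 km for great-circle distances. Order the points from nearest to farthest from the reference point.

D, A, C, B

Computing each great-circle distance from 47.462°N, 92.028°E:
D 49.598°N, 93.492°E: 260.8 km
A 47.204°N, 96.984°E: 374.5 km
C 43.619°N, 92.937°E: 433.1 km
B 52.338°N, 96.492°E: 629.2 km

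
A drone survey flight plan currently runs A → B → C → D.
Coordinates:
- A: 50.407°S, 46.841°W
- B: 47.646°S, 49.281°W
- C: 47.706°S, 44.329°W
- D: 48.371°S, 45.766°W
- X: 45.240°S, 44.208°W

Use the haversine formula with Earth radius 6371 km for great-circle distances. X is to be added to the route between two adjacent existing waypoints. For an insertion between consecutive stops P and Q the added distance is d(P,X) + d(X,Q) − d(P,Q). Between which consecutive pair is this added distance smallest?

Added distance for inserting X between each consecutive pair:
A–B: 724.1 km
B–C: 375.3 km
C–D: 512.2 km
Smallest added distance is 375.3 km, inserting between B and C.

between B and C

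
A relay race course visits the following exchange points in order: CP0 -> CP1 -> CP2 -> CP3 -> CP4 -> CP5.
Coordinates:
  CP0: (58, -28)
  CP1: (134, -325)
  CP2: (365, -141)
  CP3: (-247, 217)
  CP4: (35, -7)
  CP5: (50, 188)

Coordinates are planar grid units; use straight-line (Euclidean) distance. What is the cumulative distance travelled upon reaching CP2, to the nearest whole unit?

Leg distances:
CP0→CP1: 306.6  (cumulative 306.6)
CP1→CP2: 295.3  (cumulative 601.9)
Cumulative distance at CP2 ≈ 602.

602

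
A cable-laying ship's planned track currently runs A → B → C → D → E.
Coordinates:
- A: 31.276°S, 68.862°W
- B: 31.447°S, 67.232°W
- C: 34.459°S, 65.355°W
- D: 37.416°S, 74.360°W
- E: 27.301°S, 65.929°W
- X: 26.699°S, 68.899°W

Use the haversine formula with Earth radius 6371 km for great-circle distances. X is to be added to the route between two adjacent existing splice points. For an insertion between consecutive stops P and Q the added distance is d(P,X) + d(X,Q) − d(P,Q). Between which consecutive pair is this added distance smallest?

between D and E

Added distance for inserting X between each consecutive pair:
A–B: 905.2 km
B–C: 1101.3 km
C–D: 1350.0 km
D–E: 225.0 km
Smallest added distance is 225.0 km, inserting between D and E.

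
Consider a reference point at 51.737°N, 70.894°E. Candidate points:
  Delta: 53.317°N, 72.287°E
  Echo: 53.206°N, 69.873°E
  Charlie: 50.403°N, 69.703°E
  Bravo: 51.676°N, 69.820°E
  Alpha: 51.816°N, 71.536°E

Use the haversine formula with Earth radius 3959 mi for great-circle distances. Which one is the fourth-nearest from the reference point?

Echo

Distance to each, sorted:
Alpha: 28.0 mi
Bravo: 46.2 mi
Charlie: 105.7 mi
Echo: 110.2 mi
Delta: 123.9 mi
The fourth-nearest is Echo at 110.2 mi.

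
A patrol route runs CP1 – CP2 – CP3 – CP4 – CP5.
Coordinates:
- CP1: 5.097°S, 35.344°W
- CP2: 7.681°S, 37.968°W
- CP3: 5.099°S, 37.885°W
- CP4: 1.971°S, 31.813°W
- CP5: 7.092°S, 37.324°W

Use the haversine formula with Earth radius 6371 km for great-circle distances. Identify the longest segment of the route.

CP4–CP5

Leg distances:
CP1→CP2: 408.2 km
CP2→CP3: 287.3 km
CP3→CP4: 758.3 km
CP4→CP5: 835.0 km
The longest leg is CP4–CP5 at 835.0 km.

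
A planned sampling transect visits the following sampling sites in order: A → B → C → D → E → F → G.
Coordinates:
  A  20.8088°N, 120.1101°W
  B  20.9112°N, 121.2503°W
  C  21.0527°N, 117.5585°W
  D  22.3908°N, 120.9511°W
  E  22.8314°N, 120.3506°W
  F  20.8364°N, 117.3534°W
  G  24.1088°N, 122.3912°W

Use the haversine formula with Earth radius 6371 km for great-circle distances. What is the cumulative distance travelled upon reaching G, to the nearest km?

1975 km

Leg distances:
A→B: 119.0 km  (cumulative 119.0 km)
B→C: 383.6 km  (cumulative 502.6 km)
C→D: 380.7 km  (cumulative 883.3 km)
D→E: 78.7 km  (cumulative 962.1 km)
E→F: 380.7 km  (cumulative 1342.7 km)
F→G: 632.6 km  (cumulative 1975.4 km)
Cumulative distance at G ≈ 1975 km.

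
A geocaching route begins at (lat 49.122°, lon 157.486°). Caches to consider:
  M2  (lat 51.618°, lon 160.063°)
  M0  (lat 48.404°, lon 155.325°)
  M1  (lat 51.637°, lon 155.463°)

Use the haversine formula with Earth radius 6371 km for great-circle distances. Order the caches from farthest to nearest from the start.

M2, M1, M0

Distance from the start at (lat 49.122°, lon 157.486°) to each:
M2 (lat 51.618°, lon 160.063°): 332.3 km
M1 (lat 51.637°, lon 155.463°): 314.3 km
M0 (lat 48.404°, lon 155.325°): 177.4 km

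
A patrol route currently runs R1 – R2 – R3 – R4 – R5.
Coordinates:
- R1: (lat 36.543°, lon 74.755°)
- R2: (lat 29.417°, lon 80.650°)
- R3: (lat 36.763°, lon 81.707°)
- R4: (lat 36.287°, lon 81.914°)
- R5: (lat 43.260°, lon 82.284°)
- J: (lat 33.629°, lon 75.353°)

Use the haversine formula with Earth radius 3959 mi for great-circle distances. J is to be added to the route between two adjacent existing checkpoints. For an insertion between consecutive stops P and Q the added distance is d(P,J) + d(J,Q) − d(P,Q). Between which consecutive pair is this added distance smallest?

Added distance for inserting J between each consecutive pair:
R1–R2: 31.7 mi
R2–R3: 334.2 mi
R3–R4: 798.4 mi
R4–R5: 695.4 mi
Smallest added distance is 31.7 mi, inserting between R1 and R2.

between R1 and R2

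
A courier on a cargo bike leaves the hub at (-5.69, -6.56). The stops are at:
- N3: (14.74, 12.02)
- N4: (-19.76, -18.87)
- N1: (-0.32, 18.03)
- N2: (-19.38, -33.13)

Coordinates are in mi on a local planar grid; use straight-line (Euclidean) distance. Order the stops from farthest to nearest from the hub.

N2, N3, N1, N4

Distances from the hub:
N2 (-19.38, -33.13): 29.9 mi
N3 (14.74, 12.02): 27.6 mi
N1 (-0.32, 18.03): 25.2 mi
N4 (-19.76, -18.87): 18.7 mi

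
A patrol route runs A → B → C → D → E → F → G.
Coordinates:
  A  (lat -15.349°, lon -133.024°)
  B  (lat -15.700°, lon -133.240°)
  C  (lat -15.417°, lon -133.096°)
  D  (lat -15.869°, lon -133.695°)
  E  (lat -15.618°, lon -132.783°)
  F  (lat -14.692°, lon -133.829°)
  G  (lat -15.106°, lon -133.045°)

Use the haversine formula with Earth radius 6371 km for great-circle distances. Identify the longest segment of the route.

Leg distances:
A→B: 45.4 km
B→C: 35.0 km
C→D: 81.5 km
D→E: 101.5 km
E→F: 152.3 km
F→G: 96.0 km
The longest leg is E–F at 152.3 km.

E–F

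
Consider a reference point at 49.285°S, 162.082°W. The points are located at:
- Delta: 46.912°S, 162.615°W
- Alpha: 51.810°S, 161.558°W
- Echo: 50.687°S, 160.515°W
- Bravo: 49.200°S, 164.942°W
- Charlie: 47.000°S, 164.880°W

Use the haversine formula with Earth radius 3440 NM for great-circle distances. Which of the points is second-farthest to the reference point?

Alpha

Distances from the reference point (49.285°S, 162.082°W):
Charlie: 177.1 NM
Alpha: 152.9 NM
Delta: 144.1 NM
Bravo: 112.2 NM
Echo: 103.7 NM
The second-farthest is Alpha at 152.9 NM.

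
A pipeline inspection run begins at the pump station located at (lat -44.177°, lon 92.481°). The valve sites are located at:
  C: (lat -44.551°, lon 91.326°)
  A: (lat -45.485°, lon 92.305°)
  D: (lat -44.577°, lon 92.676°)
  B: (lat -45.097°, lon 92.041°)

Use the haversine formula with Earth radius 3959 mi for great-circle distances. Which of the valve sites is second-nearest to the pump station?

Distance to each, sorted:
D: 29.3 mi
C: 62.6 mi
B: 67.1 mi
A: 90.8 mi
The second-nearest is C at 62.6 mi.

C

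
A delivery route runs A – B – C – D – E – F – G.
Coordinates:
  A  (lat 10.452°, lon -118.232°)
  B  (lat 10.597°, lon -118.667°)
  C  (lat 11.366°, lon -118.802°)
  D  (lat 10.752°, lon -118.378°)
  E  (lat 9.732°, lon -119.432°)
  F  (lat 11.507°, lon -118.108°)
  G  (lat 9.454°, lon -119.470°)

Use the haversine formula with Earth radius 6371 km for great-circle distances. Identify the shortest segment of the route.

Leg distances:
A→B: 50.2 km
B→C: 86.8 km
C→D: 82.5 km
D→E: 161.8 km
E→F: 244.7 km
F→G: 272.6 km
The shortest leg is A–B at 50.2 km.

A–B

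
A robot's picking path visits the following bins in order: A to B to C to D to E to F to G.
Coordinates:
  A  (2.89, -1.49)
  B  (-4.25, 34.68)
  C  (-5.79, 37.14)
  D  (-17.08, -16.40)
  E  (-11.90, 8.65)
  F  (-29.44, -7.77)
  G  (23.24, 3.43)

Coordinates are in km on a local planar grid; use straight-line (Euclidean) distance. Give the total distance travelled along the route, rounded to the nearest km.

Leg distances:
A→B: 36.9 km  (cumulative 36.9 km)
B→C: 2.9 km  (cumulative 39.8 km)
C→D: 54.7 km  (cumulative 94.5 km)
D→E: 25.6 km  (cumulative 120.1 km)
E→F: 24.0 km  (cumulative 144.1 km)
F→G: 53.9 km  (cumulative 198.0 km)
Total route length ≈ 198 km.

198 km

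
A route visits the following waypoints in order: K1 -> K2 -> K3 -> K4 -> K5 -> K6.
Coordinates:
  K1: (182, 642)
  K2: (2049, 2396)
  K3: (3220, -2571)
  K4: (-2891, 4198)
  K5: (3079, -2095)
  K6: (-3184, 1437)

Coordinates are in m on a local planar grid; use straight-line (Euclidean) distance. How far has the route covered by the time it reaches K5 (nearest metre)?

Leg distances:
K1→K2: 2561.7 m  (cumulative 2561.7 m)
K2→K3: 5103.2 m  (cumulative 7664.8 m)
K3→K4: 9119.4 m  (cumulative 16784.3 m)
K4→K5: 8674.3 m  (cumulative 25458.5 m)
Cumulative distance at K5 ≈ 25459 m.

25459 m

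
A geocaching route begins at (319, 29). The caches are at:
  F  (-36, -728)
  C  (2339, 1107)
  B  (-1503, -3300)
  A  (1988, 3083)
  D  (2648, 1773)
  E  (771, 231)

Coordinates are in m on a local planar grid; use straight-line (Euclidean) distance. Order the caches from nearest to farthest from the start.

Computing each straight-line distance from (319, 29):
E (771, 231): 495.1 m
F (-36, -728): 836.1 m
C (2339, 1107): 2289.6 m
D (2648, 1773): 2909.6 m
A (1988, 3083): 3480.3 m
B (-1503, -3300): 3795.0 m

E, F, C, D, A, B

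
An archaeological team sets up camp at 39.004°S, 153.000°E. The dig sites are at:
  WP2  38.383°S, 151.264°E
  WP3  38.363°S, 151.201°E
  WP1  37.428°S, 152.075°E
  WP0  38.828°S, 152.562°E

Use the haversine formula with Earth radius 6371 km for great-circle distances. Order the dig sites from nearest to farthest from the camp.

Distances from the camp:
WP0 38.828°S, 152.562°E: 42.6 km
WP2 38.383°S, 151.264°E: 165.7 km
WP3 38.363°S, 151.201°E: 171.6 km
WP1 37.428°S, 152.075°E: 193.0 km

WP0, WP2, WP3, WP1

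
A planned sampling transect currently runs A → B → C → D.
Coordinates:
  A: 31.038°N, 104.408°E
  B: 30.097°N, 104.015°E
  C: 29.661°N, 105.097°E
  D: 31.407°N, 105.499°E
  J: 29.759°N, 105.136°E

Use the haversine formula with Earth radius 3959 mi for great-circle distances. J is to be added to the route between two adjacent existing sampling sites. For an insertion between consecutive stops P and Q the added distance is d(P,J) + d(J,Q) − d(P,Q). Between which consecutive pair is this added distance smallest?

between C and D

Added distance for inserting J between each consecutive pair:
A–B: 100.4 mi
B–C: 6.8 mi
C–D: 0.1 mi
Smallest added distance is 0.1 mi, inserting between C and D.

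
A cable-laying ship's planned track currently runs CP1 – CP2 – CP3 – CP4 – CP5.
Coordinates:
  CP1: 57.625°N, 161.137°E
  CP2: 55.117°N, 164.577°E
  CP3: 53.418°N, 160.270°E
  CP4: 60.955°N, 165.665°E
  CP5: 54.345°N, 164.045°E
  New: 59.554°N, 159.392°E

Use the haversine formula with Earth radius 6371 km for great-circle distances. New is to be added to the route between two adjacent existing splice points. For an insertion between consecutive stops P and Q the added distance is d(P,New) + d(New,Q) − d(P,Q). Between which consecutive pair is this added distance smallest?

Added distance for inserting New between each consecutive pair:
CP1–CP2: 469.9 km
CP2–CP3: 929.9 km
CP3–CP4: 165.5 km
CP4–CP5: 282.0 km
Smallest added distance is 165.5 km, inserting between CP3 and CP4.

between CP3 and CP4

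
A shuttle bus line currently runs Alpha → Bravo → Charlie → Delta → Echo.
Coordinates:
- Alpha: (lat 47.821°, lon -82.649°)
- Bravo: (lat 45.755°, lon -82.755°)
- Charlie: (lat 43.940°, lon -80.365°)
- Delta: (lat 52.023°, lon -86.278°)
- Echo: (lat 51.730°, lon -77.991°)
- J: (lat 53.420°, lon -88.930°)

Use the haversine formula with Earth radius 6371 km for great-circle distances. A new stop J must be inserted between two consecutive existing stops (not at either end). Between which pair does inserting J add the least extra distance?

between Delta and Echo

Added distance for inserting J between each consecutive pair:
Alpha–Bravo: 1494.4 km
Bravo–Charlie: 1910.1 km
Charlie–Delta: 462.2 km
Delta–Echo: 429.1 km
Smallest added distance is 429.1 km, inserting between Delta and Echo.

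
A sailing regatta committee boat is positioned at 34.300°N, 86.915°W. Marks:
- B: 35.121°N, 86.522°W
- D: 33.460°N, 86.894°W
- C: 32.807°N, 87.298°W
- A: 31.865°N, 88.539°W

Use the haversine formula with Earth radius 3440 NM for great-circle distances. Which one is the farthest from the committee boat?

A

Distance to each, sorted:
A: 167.5 NM
C: 91.7 NM
B: 53.0 NM
D: 50.4 NM
The farthest is A at 167.5 NM.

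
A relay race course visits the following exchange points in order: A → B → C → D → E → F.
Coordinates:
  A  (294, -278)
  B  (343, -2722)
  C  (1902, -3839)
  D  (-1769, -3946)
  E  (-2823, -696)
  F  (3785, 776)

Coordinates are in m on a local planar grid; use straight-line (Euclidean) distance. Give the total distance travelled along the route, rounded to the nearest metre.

18222 m

Leg distances:
A→B: 2444.5 m  (cumulative 2444.5 m)
B→C: 1917.9 m  (cumulative 4362.3 m)
C→D: 3672.6 m  (cumulative 8034.9 m)
D→E: 3416.6 m  (cumulative 11451.5 m)
E→F: 6770.0 m  (cumulative 18221.5 m)
Total route length ≈ 18222 m.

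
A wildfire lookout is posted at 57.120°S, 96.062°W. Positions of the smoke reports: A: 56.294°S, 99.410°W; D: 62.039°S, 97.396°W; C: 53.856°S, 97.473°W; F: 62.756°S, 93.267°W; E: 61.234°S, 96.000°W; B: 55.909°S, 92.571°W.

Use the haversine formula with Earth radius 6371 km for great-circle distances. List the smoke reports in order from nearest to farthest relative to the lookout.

Distance from the lookout at 57.120°S, 96.062°W to each:
A 56.294°S, 99.410°W: 224.0 km
B 55.909°S, 92.571°W: 252.9 km
C 53.856°S, 97.473°W: 373.6 km
E 61.234°S, 96.000°W: 457.5 km
D 62.039°S, 97.396°W: 552.1 km
F 62.756°S, 93.267°W: 645.6 km

A, B, C, E, D, F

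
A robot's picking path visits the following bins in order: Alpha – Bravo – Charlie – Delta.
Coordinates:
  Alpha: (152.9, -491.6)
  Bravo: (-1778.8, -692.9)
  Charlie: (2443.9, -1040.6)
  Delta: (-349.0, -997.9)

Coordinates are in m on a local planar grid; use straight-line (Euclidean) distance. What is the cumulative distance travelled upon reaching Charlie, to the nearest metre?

Leg distances:
Alpha→Bravo: 1942.2 m  (cumulative 1942.2 m)
Bravo→Charlie: 4237.0 m  (cumulative 6179.2 m)
Cumulative distance at Charlie ≈ 6179 m.

6179 m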